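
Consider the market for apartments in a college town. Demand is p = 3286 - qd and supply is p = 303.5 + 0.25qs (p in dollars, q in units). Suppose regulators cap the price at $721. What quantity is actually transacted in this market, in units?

1670

Rearranging demand gives qd = 3286 - p; rearranging supply gives qs = 4p - 1214. Equilibrium: 3286 - p = 4p - 1214, so 4500 = 5p and p* = 900, q* = 2386.
Because the ceiling (721) lies below the market-clearing price, it is binding.
At p = 721: qd = 3286 - 721 = 2565 and qs = 4·721 - 1214 = 1670.
The quantity actually transacted is the short side, supply: 1670.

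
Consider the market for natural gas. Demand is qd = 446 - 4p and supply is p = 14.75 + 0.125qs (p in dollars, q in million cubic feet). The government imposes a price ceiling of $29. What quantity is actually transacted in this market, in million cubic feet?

114

Rearranging supply gives qs = 8p - 118. Without the control the market clears where 446 - 4p = 8p - 118, i.e. p* = 47 and q* = 258.
Because the ceiling (29) lies below the market-clearing price, it is binding.
At p = 29: qd = 446 - 4·29 = 330 and qs = 8·29 - 118 = 114.
The quantity actually transacted is the short side, supply: 114.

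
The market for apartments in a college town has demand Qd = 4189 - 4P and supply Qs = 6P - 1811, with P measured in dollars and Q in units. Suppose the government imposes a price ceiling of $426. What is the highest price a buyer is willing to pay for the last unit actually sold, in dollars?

861

In a free market, 4189 - 4P = 6P - 1811 gives the equilibrium P* = 600, Q* = 1789.
Since 426 < 600, the ceiling is binding.
At P = 426: Qd = 4189 - 4·426 = 2485 and Qs = 6·426 - 1811 = 745.
Only 745 units reach the market. On the demand curve, the marginal buyer's willingness to pay at Q = 745 is (4189 - 745)/4 = 861.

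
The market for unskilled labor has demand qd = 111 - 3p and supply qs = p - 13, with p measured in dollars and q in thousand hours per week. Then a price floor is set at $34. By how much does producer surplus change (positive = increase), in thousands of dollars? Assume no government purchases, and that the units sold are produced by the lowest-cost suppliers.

Setting quantity demanded equal to quantity supplied, 111 - 3p = p - 13, gives p* = 31 and q* = 18.
Because the floor (34) lies above the market-clearing price, it is binding.
At p = 34: qd = 111 - 3·34 = 9 and qs = 34 - 13 = 21.
Producer surplus without the control is ½ · (31 - 13) · 18 = 162.
With the floor, 9 units are sold at 34. The supply price at q = 9 is 22, so PS = ½ · [(34 - 13) + (34 - 22)] · 9 = 148.5.
Change in producer surplus = 148.5 - 162 = -13.5.

-13.5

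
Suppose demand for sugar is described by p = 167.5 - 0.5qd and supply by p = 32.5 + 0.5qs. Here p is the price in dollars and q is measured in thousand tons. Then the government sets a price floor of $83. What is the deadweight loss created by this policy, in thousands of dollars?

Rearranging demand gives qd = 335 - 2p; rearranging supply gives qs = 2p - 65. Equilibrium: 335 - 2p = 2p - 65, so 400 = 4p and p* = 100, q* = 135.
Since 83 is below p* = 100, the floor does not bind and the free-market outcome prevails.
Since the control does not bind, no trades are prevented and deadweight loss is zero.

0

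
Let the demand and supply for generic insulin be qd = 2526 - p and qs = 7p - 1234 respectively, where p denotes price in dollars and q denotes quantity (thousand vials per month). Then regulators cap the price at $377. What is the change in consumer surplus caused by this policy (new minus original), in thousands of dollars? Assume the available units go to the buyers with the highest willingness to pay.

-81235.5

Setting quantity demanded equal to quantity supplied, 2526 - p = 7p - 1234, gives p* = 470 and q* = 2056.
The ceiling of 377 is below the equilibrium price 470, so it binds.
At p = 377: qd = 2526 - 377 = 2149 and qs = 7·377 - 1234 = 1405.
Consumer surplus without the control is ½ · (2526 - 470) · 2056 = 2113568.
With the ceiling, 1405 units are sold at 377 (assume they go to the highest-value buyers). The demand price at q = 1405 is 1121, so CS = ½ · [(2526 - 377) + (1121 - 377)] · 1405 = 2032332.5.
Change in consumer surplus = 2032332.5 - 2113568 = -81235.5.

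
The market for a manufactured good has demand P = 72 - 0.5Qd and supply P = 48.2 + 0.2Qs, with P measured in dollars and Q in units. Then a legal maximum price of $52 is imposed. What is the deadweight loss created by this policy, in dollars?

Rearranging demand gives Qd = 144 - 2P; rearranging supply gives Qs = 5P - 241. Setting quantity demanded equal to quantity supplied, 144 - 2P = 5P - 241, gives P* = 55 and Q* = 34.
Because the ceiling (52) lies below the market-clearing price, it is binding.
At P = 52: Qd = 144 - 2·52 = 40 and Qs = 5·52 - 241 = 19.
Quantity traded falls to 19. At Q = 19 the demand price is (144 - 19)/2 = 62.5 and the supply price is (241 + 19)/5 = 52.
Deadweight loss = ½ · (62.5 - 52) · (34 - 19) = ½ · 10.5 · 15 = 78.75.

78.75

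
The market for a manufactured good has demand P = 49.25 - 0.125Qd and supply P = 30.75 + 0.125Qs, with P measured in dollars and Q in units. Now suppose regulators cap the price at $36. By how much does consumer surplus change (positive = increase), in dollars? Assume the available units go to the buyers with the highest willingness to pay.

104

Rearranging demand gives Qd = 394 - 8P; rearranging supply gives Qs = 8P - 246. In a free market, 394 - 8P = 8P - 246 gives the equilibrium P* = 40, Q* = 74.
Since 36 < 40, the ceiling is binding.
At P = 36: Qd = 394 - 8·36 = 106 and Qs = 8·36 - 246 = 42.
Consumer surplus without the control is ½ · (49.25 - 40) · 74 = 342.25.
With the ceiling, 42 units are sold at 36 (assume they go to the highest-value buyers). The demand price at Q = 42 is 44, so CS = ½ · [(49.25 - 36) + (44 - 36)] · 42 = 446.25.
Change in consumer surplus = 446.25 - 342.25 = 104.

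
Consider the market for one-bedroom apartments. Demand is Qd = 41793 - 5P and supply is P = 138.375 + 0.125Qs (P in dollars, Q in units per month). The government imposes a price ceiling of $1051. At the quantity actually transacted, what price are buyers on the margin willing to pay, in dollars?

6898.4

Rearranging supply gives Qs = 8P - 1107. Setting quantity demanded equal to quantity supplied, 41793 - 5P = 8P - 1107, gives P* = 3300 and Q* = 25293.
Because the ceiling (1051) lies below the market-clearing price, it is binding.
At P = 1051: Qd = 41793 - 5·1051 = 36538 and Qs = 8·1051 - 1107 = 7301.
Only 7301 units reach the market. On the demand curve, the marginal buyer's willingness to pay at Q = 7301 is (41793 - 7301)/5 = 6898.4.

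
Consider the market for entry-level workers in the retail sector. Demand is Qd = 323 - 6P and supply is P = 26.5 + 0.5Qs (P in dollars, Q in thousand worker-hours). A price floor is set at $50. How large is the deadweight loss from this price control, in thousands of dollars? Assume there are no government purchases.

108

Rearranging supply gives Qs = 2P - 53. In a free market, 323 - 6P = 2P - 53 gives the equilibrium P* = 47, Q* = 41.
Since 50 > 47, the floor is binding.
At P = 50: Qd = 323 - 6·50 = 23 and Qs = 2·50 - 53 = 47.
Quantity traded falls to 23. At Q = 23 the demand price is (323 - 23)/6 = 50 and the supply price is (53 + 23)/2 = 38.
Deadweight loss = ½ · (50 - 38) · (41 - 23) = ½ · 12 · 18 = 108.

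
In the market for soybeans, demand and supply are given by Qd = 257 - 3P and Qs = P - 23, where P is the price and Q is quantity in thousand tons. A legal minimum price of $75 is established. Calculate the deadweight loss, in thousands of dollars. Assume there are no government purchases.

In a free market, 257 - 3P = P - 23 gives the equilibrium P* = 70, Q* = 47.
Since 75 > 70, the floor is binding.
At P = 75: Qd = 257 - 3·75 = 32 and Qs = 75 - 23 = 52.
Quantity traded falls to 32. At Q = 32 the demand price is (257 - 32)/3 = 75 and the supply price is 23 + 32 = 55.
Deadweight loss = ½ · (75 - 55) · (47 - 32) = ½ · 20 · 15 = 150.

150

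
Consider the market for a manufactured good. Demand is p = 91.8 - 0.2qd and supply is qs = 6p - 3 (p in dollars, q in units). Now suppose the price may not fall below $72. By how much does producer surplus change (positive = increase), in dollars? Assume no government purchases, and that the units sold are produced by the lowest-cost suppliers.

Rearranging demand gives qd = 459 - 5p. Without the control the market clears where 459 - 5p = 6p - 3, i.e. p* = 42 and q* = 249.
Since 72 > 42, the floor is binding.
At p = 72: qd = 459 - 5·72 = 99 and qs = 6·72 - 3 = 429.
Producer surplus without the control is ½ · (42 - 0.5) · 249 = 5166.75.
With the floor, 99 units are sold at 72. The supply price at q = 99 is 17, so PS = ½ · [(72 - 0.5) + (72 - 17)] · 99 = 6261.75.
Change in producer surplus = 6261.75 - 5166.75 = 1095.

1095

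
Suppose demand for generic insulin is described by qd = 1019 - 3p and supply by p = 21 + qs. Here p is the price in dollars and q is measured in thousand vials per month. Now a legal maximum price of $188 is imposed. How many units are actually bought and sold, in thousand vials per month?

Rearranging supply gives qs = p - 21. Without the control the market clears where 1019 - 3p = p - 21, i.e. p* = 260 and q* = 239.
Since 188 < 260, the ceiling is binding.
At p = 188: qd = 1019 - 3·188 = 455 and qs = 188 - 21 = 167.
The quantity actually transacted is the short side, supply: 167.

167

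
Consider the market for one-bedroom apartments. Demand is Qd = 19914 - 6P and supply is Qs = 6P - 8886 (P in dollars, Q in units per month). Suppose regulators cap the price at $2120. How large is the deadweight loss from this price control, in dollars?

Setting quantity demanded equal to quantity supplied, 19914 - 6P = 6P - 8886, gives P* = 2400 and Q* = 5514.
Since 2120 < 2400, the ceiling is binding.
At P = 2120: Qd = 19914 - 6·2120 = 7194 and Qs = 6·2120 - 8886 = 3834.
Quantity traded falls to 3834. At Q = 3834 the demand price is (19914 - 3834)/6 = 2680 and the supply price is (8886 + 3834)/6 = 2120.
Deadweight loss = ½ · (2680 - 2120) · (5514 - 3834) = ½ · 560 · 1680 = 470400.

470400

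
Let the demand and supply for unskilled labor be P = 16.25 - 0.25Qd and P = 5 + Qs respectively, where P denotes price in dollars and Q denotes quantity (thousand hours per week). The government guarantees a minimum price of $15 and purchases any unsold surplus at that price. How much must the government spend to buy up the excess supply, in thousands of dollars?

75

Rearranging demand gives Qd = 65 - 4P; rearranging supply gives Qs = P - 5. Setting quantity demanded equal to quantity supplied, 65 - 4P = P - 5, gives P* = 14 and Q* = 9.
Because the floor (15) lies above the market-clearing price, it is binding.
At P = 15: Qd = 65 - 4·15 = 5 and Qs = 15 - 5 = 10.
Surplus = Qs - Qd = 5.
Government expenditure = surplus × support price = 5 × 15 = 75.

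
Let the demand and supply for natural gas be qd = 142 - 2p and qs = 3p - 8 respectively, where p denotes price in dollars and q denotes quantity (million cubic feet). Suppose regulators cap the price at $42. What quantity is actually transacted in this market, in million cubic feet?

82

In a free market, 142 - 2p = 3p - 8 gives the equilibrium p* = 30, q* = 82.
Since 42 is above p* = 30, the ceiling does not bind and the free-market outcome prevails.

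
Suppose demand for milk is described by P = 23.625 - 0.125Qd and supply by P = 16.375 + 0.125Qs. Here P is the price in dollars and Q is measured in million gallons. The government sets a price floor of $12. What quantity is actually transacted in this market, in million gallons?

29

Rearranging demand gives Qd = 189 - 8P; rearranging supply gives Qs = 8P - 131. Equilibrium: 189 - 8P = 8P - 131, so 320 = 16P and P* = 20, Q* = 29.
Since 12 is below P* = 20, the floor does not bind and the free-market outcome prevails.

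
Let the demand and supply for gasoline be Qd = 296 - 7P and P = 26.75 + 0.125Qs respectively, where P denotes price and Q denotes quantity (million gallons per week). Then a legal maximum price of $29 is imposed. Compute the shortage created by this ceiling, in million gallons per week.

75

Rearranging supply gives Qs = 8P - 214. Without the control the market clears where 296 - 7P = 8P - 214, i.e. P* = 34 and Q* = 58.
Because the ceiling (29) lies below the market-clearing price, it is binding.
At P = 29: Qd = 296 - 7·29 = 93 and Qs = 8·29 - 214 = 18.
Shortage = Qd - Qs = 93 - 18 = 75.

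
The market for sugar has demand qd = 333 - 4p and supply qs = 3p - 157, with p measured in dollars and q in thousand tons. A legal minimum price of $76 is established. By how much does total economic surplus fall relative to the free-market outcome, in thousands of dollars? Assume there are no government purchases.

168

Setting quantity demanded equal to quantity supplied, 333 - 4p = 3p - 157, gives p* = 70 and q* = 53.
Since 76 > 70, the floor is binding.
At p = 76: qd = 333 - 4·76 = 29 and qs = 3·76 - 157 = 71.
Quantity traded falls to 29. At q = 29 the demand price is (333 - 29)/4 = 76 and the supply price is (157 + 29)/3 = 62.
Deadweight loss = ½ · (76 - 62) · (53 - 29) = ½ · 14 · 24 = 168.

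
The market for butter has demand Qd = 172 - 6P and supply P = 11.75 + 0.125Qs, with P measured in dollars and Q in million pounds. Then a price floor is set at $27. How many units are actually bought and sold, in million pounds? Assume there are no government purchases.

10

Rearranging supply gives Qs = 8P - 94. Setting quantity demanded equal to quantity supplied, 172 - 6P = 8P - 94, gives P* = 19 and Q* = 58.
The floor of 27 is above the equilibrium price 19, so it binds.
At P = 27: Qd = 172 - 6·27 = 10 and Qs = 8·27 - 94 = 122.
The quantity actually transacted is the short side, demand: 10.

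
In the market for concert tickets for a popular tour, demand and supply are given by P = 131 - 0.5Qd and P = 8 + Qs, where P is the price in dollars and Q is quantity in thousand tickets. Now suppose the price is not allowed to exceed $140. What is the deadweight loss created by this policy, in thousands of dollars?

0

Rearranging demand gives Qd = 262 - 2P; rearranging supply gives Qs = P - 8. Equilibrium: 262 - 2P = P - 8, so 270 = 3P and P* = 90, Q* = 82.
The ceiling of 140 is above the equilibrium price 90, so it is not binding; the market clears at P* = 90, Q* = 82.
Since the control does not bind, no trades are prevented and deadweight loss is zero.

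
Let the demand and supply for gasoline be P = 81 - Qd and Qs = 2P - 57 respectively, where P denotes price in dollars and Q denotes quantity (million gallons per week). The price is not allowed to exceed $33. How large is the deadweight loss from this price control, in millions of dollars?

Rearranging demand gives Qd = 81 - P. In a free market, 81 - P = 2P - 57 gives the equilibrium P* = 46, Q* = 35.
The ceiling of 33 is below the equilibrium price 46, so it binds.
At P = 33: Qd = 81 - 33 = 48 and Qs = 2·33 - 57 = 9.
Quantity traded falls to 9. At Q = 9 the demand price is 81 - 9 = 72 and the supply price is (57 + 9)/2 = 33.
Deadweight loss = ½ · (72 - 33) · (35 - 9) = ½ · 39 · 26 = 507.

507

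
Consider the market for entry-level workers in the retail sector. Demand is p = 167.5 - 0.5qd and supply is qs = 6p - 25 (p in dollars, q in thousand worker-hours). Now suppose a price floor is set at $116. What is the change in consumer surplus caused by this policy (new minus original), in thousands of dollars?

Rearranging demand gives qd = 335 - 2p. Equilibrium: 335 - 2p = 6p - 25, so 360 = 8p and p* = 45, q* = 245.
Because the floor (116) lies above the market-clearing price, it is binding.
At p = 116: qd = 335 - 2·116 = 103 and qs = 6·116 - 25 = 671.
Consumer surplus without the control is ½ · (167.5 - 45) · 245 = 15006.25.
With the floor, consumers buy 103 units at 116, so CS = ½ · (167.5 - 116) · 103 = 2652.25.
Change in consumer surplus = 2652.25 - 15006.25 = -12354.

-12354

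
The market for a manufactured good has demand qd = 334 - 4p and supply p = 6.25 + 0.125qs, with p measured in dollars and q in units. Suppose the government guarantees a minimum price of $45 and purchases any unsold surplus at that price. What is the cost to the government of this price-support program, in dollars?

Rearranging supply gives qs = 8p - 50. Equilibrium: 334 - 4p = 8p - 50, so 384 = 12p and p* = 32, q* = 206.
The floor of 45 is above the equilibrium price 32, so it binds.
At p = 45: qd = 334 - 4·45 = 154 and qs = 8·45 - 50 = 310.
Surplus = qs - qd = 156.
Government expenditure = surplus × support price = 156 × 45 = 7020.

7020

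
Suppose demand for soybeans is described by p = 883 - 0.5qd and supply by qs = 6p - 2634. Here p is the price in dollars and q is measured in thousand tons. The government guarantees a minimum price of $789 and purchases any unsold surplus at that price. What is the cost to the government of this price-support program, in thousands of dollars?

Rearranging demand gives qd = 1766 - 2p. In a free market, 1766 - 2p = 6p - 2634 gives the equilibrium p* = 550, q* = 666.
Because the floor (789) lies above the market-clearing price, it is binding.
At p = 789: qd = 1766 - 2·789 = 188 and qs = 6·789 - 2634 = 2100.
Surplus = qs - qd = 1912.
Government expenditure = surplus × support price = 1912 × 789 = 1508568.

1508568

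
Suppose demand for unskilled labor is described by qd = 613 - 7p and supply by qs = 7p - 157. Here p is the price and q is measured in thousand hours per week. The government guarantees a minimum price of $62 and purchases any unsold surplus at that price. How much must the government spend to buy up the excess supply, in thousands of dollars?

Setting quantity demanded equal to quantity supplied, 613 - 7p = 7p - 157, gives p* = 55 and q* = 228.
Since 62 > 55, the floor is binding.
At p = 62: qd = 613 - 7·62 = 179 and qs = 7·62 - 157 = 277.
Surplus = qs - qd = 98.
Government expenditure = surplus × support price = 98 × 62 = 6076.

6076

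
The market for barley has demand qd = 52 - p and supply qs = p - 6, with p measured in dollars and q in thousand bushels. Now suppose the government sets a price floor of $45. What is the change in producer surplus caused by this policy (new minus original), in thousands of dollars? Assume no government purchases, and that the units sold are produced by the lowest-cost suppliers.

-16

Setting quantity demanded equal to quantity supplied, 52 - p = p - 6, gives p* = 29 and q* = 23.
Since 45 > 29, the floor is binding.
At p = 45: qd = 52 - 45 = 7 and qs = 45 - 6 = 39.
Producer surplus without the control is ½ · (29 - 6) · 23 = 264.5.
With the floor, 7 units are sold at 45. The supply price at q = 7 is 13, so PS = ½ · [(45 - 6) + (45 - 13)] · 7 = 248.5.
Change in producer surplus = 248.5 - 264.5 = -16.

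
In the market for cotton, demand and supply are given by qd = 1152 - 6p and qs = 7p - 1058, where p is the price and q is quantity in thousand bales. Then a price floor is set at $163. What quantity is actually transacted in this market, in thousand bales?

132

In a free market, 1152 - 6p = 7p - 1058 gives the equilibrium p* = 170, q* = 132.
The floor of 163 is below the equilibrium price 170, so it is not binding; the market clears at p* = 170, q* = 132.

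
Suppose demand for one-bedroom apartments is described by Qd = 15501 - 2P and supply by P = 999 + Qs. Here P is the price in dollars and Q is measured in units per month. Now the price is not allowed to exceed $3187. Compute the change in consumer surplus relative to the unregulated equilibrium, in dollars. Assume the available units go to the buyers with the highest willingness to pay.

Rearranging supply gives Qs = P - 999. Without the control the market clears where 15501 - 2P = P - 999, i.e. P* = 5500 and Q* = 4501.
The ceiling of 3187 is below the equilibrium price 5500, so it binds.
At P = 3187: Qd = 15501 - 2·3187 = 9127 and Qs = 3187 - 999 = 2188.
Consumer surplus without the control is ½ · (7750.5 - 5500) · 4501 = 5064750.25.
With the ceiling, 2188 units are sold at 3187 (assume they go to the highest-value buyers). The demand price at Q = 2188 is 6656.5, so CS = ½ · [(7750.5 - 3187) + (6656.5 - 3187)] · 2188 = 8788102.
Change in consumer surplus = 8788102 - 5064750.25 = 3723351.75.

3723351.75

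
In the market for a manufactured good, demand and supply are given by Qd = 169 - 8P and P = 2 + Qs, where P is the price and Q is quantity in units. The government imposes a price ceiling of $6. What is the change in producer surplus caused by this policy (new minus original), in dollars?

-136.5

Rearranging supply gives Qs = P - 2. Equilibrium: 169 - 8P = P - 2, so 171 = 9P and P* = 19, Q* = 17.
Because the ceiling (6) lies below the market-clearing price, it is binding.
At P = 6: Qd = 169 - 8·6 = 121 and Qs = 6 - 2 = 4.
Producer surplus without the control is ½ · (19 - 2) · 17 = 144.5.
With the ceiling, producers sell 4 units at 6, so PS = ½ · (6 - 2) · 4 = 8.
Change in producer surplus = 8 - 144.5 = -136.5.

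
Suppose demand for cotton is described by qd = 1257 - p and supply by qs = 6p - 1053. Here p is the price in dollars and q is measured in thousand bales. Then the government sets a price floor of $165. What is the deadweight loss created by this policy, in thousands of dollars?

0

In a free market, 1257 - p = 6p - 1053 gives the equilibrium p* = 330, q* = 927.
Since 165 is below p* = 330, the floor does not bind and the free-market outcome prevails.
Since the control does not bind, no trades are prevented and deadweight loss is zero.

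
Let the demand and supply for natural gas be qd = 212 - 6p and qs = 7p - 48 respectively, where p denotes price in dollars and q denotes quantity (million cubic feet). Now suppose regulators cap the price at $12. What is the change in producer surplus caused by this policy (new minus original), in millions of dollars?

In a free market, 212 - 6p = 7p - 48 gives the equilibrium p* = 20, q* = 92.
Because the ceiling (12) lies below the market-clearing price, it is binding.
At p = 12: qd = 212 - 6·12 = 140 and qs = 7·12 - 48 = 36.
Producer surplus without the control is ½ · (20 - 48/7) · 92 = 4232/7.
With the ceiling, producers sell 36 units at 12, so PS = ½ · (12 - 48/7) · 36 = 648/7.
Change in producer surplus = 648/7 - 4232/7 = -512.

-512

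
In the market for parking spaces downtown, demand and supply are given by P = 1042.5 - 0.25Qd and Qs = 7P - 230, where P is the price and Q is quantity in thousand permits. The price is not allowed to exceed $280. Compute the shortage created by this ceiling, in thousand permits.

1320

Rearranging demand gives Qd = 4170 - 4P. In a free market, 4170 - 4P = 7P - 230 gives the equilibrium P* = 400, Q* = 2570.
Because the ceiling (280) lies below the market-clearing price, it is binding.
At P = 280: Qd = 4170 - 4·280 = 3050 and Qs = 7·280 - 230 = 1730.
Shortage = Qd - Qs = 3050 - 1730 = 1320.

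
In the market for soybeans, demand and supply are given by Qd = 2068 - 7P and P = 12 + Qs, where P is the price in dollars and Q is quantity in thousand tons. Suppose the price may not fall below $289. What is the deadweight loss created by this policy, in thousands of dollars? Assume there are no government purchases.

23548

Rearranging supply gives Qs = P - 12. Setting quantity demanded equal to quantity supplied, 2068 - 7P = P - 12, gives P* = 260 and Q* = 248.
The floor of 289 is above the equilibrium price 260, so it binds.
At P = 289: Qd = 2068 - 7·289 = 45 and Qs = 289 - 12 = 277.
Quantity traded falls to 45. At Q = 45 the demand price is (2068 - 45)/7 = 289 and the supply price is 12 + 45 = 57.
Deadweight loss = ½ · (289 - 57) · (248 - 45) = ½ · 232 · 203 = 23548.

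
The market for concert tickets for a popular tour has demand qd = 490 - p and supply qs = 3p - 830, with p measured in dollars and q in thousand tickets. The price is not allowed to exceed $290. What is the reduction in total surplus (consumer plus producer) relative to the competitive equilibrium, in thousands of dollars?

9600

Equilibrium: 490 - p = 3p - 830, so 1320 = 4p and p* = 330, q* = 160.
The ceiling of 290 is below the equilibrium price 330, so it binds.
At p = 290: qd = 490 - 290 = 200 and qs = 3·290 - 830 = 40.
Quantity traded falls to 40. At q = 40 the demand price is 490 - 40 = 450 and the supply price is (830 + 40)/3 = 290.
Deadweight loss = ½ · (450 - 290) · (160 - 40) = ½ · 160 · 120 = 9600.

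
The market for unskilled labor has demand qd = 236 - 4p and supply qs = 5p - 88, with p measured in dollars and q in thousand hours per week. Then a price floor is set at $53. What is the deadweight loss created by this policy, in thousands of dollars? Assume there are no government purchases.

In a free market, 236 - 4p = 5p - 88 gives the equilibrium p* = 36, q* = 92.
The floor of 53 is above the equilibrium price 36, so it binds.
At p = 53: qd = 236 - 4·53 = 24 and qs = 5·53 - 88 = 177.
Quantity traded falls to 24. At q = 24 the demand price is (236 - 24)/4 = 53 and the supply price is (88 + 24)/5 = 22.4.
Deadweight loss = ½ · (53 - 22.4) · (92 - 24) = ½ · 30.6 · 68 = 1040.4.

1040.4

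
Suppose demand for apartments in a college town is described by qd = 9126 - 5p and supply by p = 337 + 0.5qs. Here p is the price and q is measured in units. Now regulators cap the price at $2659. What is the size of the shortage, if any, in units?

Rearranging supply gives qs = 2p - 674. In a free market, 9126 - 5p = 2p - 674 gives the equilibrium p* = 1400, q* = 2126.
The ceiling of 2659 is above the equilibrium price 1400, so it is not binding; the market clears at p* = 1400, q* = 2126.
Since the control does not bind, there is no shortage.

0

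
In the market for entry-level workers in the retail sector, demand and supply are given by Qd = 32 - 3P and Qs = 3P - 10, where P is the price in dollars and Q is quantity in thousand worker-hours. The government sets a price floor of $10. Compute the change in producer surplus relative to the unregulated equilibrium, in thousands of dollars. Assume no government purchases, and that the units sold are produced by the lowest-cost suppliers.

Setting quantity demanded equal to quantity supplied, 32 - 3P = 3P - 10, gives P* = 7 and Q* = 11.
Because the floor (10) lies above the market-clearing price, it is binding.
At P = 10: Qd = 32 - 3·10 = 2 and Qs = 3·10 - 10 = 20.
Producer surplus without the control is ½ · (7 - 10/3) · 11 = 121/6.
With the floor, 2 units are sold at 10. The supply price at Q = 2 is 4, so PS = ½ · [(10 - 10/3) + (10 - 4)] · 2 = 38/3.
Change in producer surplus = 38/3 - 121/6 = -7.5.

-7.5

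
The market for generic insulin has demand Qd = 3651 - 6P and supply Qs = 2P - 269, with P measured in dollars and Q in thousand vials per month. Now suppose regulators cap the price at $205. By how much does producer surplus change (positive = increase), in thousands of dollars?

In a free market, 3651 - 6P = 2P - 269 gives the equilibrium P* = 490, Q* = 711.
The ceiling of 205 is below the equilibrium price 490, so it binds.
At P = 205: Qd = 3651 - 6·205 = 2421 and Qs = 2·205 - 269 = 141.
Producer surplus without the control is ½ · (490 - 134.5) · 711 = 126380.25.
With the ceiling, producers sell 141 units at 205, so PS = ½ · (205 - 134.5) · 141 = 4970.25.
Change in producer surplus = 4970.25 - 126380.25 = -121410.

-121410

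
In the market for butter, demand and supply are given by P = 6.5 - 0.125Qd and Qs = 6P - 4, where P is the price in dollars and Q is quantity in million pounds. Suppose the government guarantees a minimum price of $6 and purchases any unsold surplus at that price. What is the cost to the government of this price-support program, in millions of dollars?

168

Rearranging demand gives Qd = 52 - 8P. In a free market, 52 - 8P = 6P - 4 gives the equilibrium P* = 4, Q* = 20.
The floor of 6 is above the equilibrium price 4, so it binds.
At P = 6: Qd = 52 - 8·6 = 4 and Qs = 6·6 - 4 = 32.
Surplus = Qs - Qd = 28.
Government expenditure = surplus × support price = 28 × 6 = 168.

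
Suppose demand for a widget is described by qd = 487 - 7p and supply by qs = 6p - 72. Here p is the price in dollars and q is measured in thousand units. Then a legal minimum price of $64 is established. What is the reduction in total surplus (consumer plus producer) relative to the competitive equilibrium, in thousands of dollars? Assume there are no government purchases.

3344.25

In a free market, 487 - 7p = 6p - 72 gives the equilibrium p* = 43, q* = 186.
The floor of 64 is above the equilibrium price 43, so it binds.
At p = 64: qd = 487 - 7·64 = 39 and qs = 6·64 - 72 = 312.
Quantity traded falls to 39. At q = 39 the demand price is (487 - 39)/7 = 64 and the supply price is (72 + 39)/6 = 18.5.
Deadweight loss = ½ · (64 - 18.5) · (186 - 39) = ½ · 45.5 · 147 = 3344.25.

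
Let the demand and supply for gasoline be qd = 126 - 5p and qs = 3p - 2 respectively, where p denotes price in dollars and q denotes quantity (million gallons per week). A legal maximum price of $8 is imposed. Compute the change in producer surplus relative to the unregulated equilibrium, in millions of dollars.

-272

Equilibrium: 126 - 5p = 3p - 2, so 128 = 8p and p* = 16, q* = 46.
Because the ceiling (8) lies below the market-clearing price, it is binding.
At p = 8: qd = 126 - 5·8 = 86 and qs = 3·8 - 2 = 22.
Producer surplus without the control is ½ · (16 - 2/3) · 46 = 1058/3.
With the ceiling, producers sell 22 units at 8, so PS = ½ · (8 - 2/3) · 22 = 242/3.
Change in producer surplus = 242/3 - 1058/3 = -272.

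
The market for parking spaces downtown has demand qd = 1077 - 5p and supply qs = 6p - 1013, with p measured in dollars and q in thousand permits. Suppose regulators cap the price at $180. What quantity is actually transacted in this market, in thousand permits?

Equilibrium: 1077 - 5p = 6p - 1013, so 2090 = 11p and p* = 190, q* = 127.
Because the ceiling (180) lies below the market-clearing price, it is binding.
At p = 180: qd = 1077 - 5·180 = 177 and qs = 6·180 - 1013 = 67.
The quantity actually transacted is the short side, supply: 67.

67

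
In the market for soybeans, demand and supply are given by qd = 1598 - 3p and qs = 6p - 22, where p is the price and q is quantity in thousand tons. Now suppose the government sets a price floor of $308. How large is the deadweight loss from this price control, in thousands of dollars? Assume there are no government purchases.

Without the control the market clears where 1598 - 3p = 6p - 22, i.e. p* = 180 and q* = 1058.
Since 308 > 180, the floor is binding.
At p = 308: qd = 1598 - 3·308 = 674 and qs = 6·308 - 22 = 1826.
Quantity traded falls to 674. At q = 674 the demand price is (1598 - 674)/3 = 308 and the supply price is (22 + 674)/6 = 116.
Deadweight loss = ½ · (308 - 116) · (1058 - 674) = ½ · 192 · 384 = 36864.

36864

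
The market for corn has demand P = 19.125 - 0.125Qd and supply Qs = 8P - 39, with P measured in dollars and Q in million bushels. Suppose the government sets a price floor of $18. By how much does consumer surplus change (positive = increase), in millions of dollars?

Rearranging demand gives Qd = 153 - 8P. Equilibrium: 153 - 8P = 8P - 39, so 192 = 16P and P* = 12, Q* = 57.
Because the floor (18) lies above the market-clearing price, it is binding.
At P = 18: Qd = 153 - 8·18 = 9 and Qs = 8·18 - 39 = 105.
Consumer surplus without the control is ½ · (19.125 - 12) · 57 = 203.0625.
With the floor, consumers buy 9 units at 18, so CS = ½ · (19.125 - 18) · 9 = 5.0625.
Change in consumer surplus = 5.0625 - 203.0625 = -198.

-198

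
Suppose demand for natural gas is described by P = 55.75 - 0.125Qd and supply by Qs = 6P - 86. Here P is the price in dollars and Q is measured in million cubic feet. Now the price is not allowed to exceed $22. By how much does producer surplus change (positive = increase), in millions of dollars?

Rearranging demand gives Qd = 446 - 8P. Setting quantity demanded equal to quantity supplied, 446 - 8P = 6P - 86, gives P* = 38 and Q* = 142.
Since 22 < 38, the ceiling is binding.
At P = 22: Qd = 446 - 8·22 = 270 and Qs = 6·22 - 86 = 46.
Producer surplus without the control is ½ · (38 - 43/3) · 142 = 5041/3.
With the ceiling, producers sell 46 units at 22, so PS = ½ · (22 - 43/3) · 46 = 529/3.
Change in producer surplus = 529/3 - 5041/3 = -1504.

-1504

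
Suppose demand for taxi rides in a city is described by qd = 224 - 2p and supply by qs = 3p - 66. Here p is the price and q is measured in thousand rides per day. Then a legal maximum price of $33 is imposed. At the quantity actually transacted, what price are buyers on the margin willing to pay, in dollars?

Equilibrium: 224 - 2p = 3p - 66, so 290 = 5p and p* = 58, q* = 108.
The ceiling of 33 is below the equilibrium price 58, so it binds.
At p = 33: qd = 224 - 2·33 = 158 and qs = 3·33 - 66 = 33.
Only 33 units reach the market. On the demand curve, the marginal buyer's willingness to pay at q = 33 is (224 - 33)/2 = 95.5.

95.5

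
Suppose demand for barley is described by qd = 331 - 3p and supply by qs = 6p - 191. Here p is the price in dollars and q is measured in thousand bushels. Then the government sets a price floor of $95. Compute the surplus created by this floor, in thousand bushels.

333

In a free market, 331 - 3p = 6p - 191 gives the equilibrium p* = 58, q* = 157.
The floor of 95 is above the equilibrium price 58, so it binds.
At p = 95: qd = 331 - 3·95 = 46 and qs = 6·95 - 191 = 379.
Surplus = qs - qd = 379 - 46 = 333.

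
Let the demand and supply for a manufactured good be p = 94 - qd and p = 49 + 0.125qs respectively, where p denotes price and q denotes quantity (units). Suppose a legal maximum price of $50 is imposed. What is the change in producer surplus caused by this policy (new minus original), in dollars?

-96

Rearranging demand gives qd = 94 - p; rearranging supply gives qs = 8p - 392. Without the control the market clears where 94 - p = 8p - 392, i.e. p* = 54 and q* = 40.
Since 50 < 54, the ceiling is binding.
At p = 50: qd = 94 - 50 = 44 and qs = 8·50 - 392 = 8.
Producer surplus without the control is ½ · (54 - 49) · 40 = 100.
With the ceiling, producers sell 8 units at 50, so PS = ½ · (50 - 49) · 8 = 4.
Change in producer surplus = 4 - 100 = -96.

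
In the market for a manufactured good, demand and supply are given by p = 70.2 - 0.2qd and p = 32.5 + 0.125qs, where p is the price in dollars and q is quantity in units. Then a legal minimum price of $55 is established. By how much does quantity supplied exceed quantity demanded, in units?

Rearranging demand gives qd = 351 - 5p; rearranging supply gives qs = 8p - 260. Setting quantity demanded equal to quantity supplied, 351 - 5p = 8p - 260, gives p* = 47 and q* = 116.
The floor of 55 is above the equilibrium price 47, so it binds.
At p = 55: qd = 351 - 5·55 = 76 and qs = 8·55 - 260 = 180.
Surplus = qs - qd = 180 - 76 = 104.

104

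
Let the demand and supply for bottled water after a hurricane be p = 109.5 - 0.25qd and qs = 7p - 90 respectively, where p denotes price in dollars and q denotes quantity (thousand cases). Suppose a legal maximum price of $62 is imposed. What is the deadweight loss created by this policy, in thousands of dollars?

Rearranging demand gives qd = 438 - 4p. Without the control the market clears where 438 - 4p = 7p - 90, i.e. p* = 48 and q* = 246.
Since 62 is above p* = 48, the ceiling does not bind and the free-market outcome prevails.
Since the control does not bind, no trades are prevented and deadweight loss is zero.

0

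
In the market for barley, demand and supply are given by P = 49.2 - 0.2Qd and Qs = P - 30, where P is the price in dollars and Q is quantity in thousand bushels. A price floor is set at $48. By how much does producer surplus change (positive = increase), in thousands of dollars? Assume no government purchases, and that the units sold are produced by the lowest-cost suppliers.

-38

Rearranging demand gives Qd = 246 - 5P. Without the control the market clears where 246 - 5P = P - 30, i.e. P* = 46 and Q* = 16.
Since 48 > 46, the floor is binding.
At P = 48: Qd = 246 - 5·48 = 6 and Qs = 48 - 30 = 18.
Producer surplus without the control is ½ · (46 - 30) · 16 = 128.
With the floor, 6 units are sold at 48. The supply price at Q = 6 is 36, so PS = ½ · [(48 - 30) + (48 - 36)] · 6 = 90.
Change in producer surplus = 90 - 128 = -38.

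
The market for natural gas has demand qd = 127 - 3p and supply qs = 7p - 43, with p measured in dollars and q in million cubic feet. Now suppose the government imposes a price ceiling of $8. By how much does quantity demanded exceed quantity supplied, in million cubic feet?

90

Without the control the market clears where 127 - 3p = 7p - 43, i.e. p* = 17 and q* = 76.
The ceiling of 8 is below the equilibrium price 17, so it binds.
At p = 8: qd = 127 - 3·8 = 103 and qs = 7·8 - 43 = 13.
Shortage = qd - qs = 103 - 13 = 90.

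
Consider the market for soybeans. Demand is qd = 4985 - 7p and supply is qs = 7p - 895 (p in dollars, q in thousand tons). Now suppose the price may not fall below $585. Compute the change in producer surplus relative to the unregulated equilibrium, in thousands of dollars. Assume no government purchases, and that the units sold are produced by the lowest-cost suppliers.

51562.5

Setting quantity demanded equal to quantity supplied, 4985 - 7p = 7p - 895, gives p* = 420 and q* = 2045.
Since 585 > 420, the floor is binding.
At p = 585: qd = 4985 - 7·585 = 890 and qs = 7·585 - 895 = 3200.
Producer surplus without the control is ½ · (420 - 895/7) · 2045 = 4182025/14.
With the floor, 890 units are sold at 585. The supply price at q = 890 is 255, so PS = ½ · [(585 - 895/7) + (585 - 255)] · 890 = 2451950/7.
Change in producer surplus = 2451950/7 - 4182025/14 = 51562.5.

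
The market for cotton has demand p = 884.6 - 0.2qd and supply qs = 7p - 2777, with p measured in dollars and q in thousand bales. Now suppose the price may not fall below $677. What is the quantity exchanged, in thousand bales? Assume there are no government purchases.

1038

Rearranging demand gives qd = 4423 - 5p. Without the control the market clears where 4423 - 5p = 7p - 2777, i.e. p* = 600 and q* = 1423.
Since 677 > 600, the floor is binding.
At p = 677: qd = 4423 - 5·677 = 1038 and qs = 7·677 - 2777 = 1962.
The quantity actually transacted is the short side, demand: 1038.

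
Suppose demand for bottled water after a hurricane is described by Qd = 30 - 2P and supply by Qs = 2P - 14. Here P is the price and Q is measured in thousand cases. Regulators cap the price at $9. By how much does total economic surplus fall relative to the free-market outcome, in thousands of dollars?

Without the control the market clears where 30 - 2P = 2P - 14, i.e. P* = 11 and Q* = 8.
The ceiling of 9 is below the equilibrium price 11, so it binds.
At P = 9: Qd = 30 - 2·9 = 12 and Qs = 2·9 - 14 = 4.
Quantity traded falls to 4. At Q = 4 the demand price is (30 - 4)/2 = 13 and the supply price is (14 + 4)/2 = 9.
Deadweight loss = ½ · (13 - 9) · (8 - 4) = ½ · 4 · 4 = 8.

8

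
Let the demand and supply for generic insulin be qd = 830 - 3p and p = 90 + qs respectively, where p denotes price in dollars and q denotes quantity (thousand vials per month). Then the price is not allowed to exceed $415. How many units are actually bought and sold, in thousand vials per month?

140

Rearranging supply gives qs = p - 90. Without the control the market clears where 830 - 3p = p - 90, i.e. p* = 230 and q* = 140.
Since 415 is above p* = 230, the ceiling does not bind and the free-market outcome prevails.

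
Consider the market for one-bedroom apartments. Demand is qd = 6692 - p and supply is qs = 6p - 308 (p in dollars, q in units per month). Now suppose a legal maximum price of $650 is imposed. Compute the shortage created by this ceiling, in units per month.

2450

Without the control the market clears where 6692 - p = 6p - 308, i.e. p* = 1000 and q* = 5692.
Because the ceiling (650) lies below the market-clearing price, it is binding.
At p = 650: qd = 6692 - 650 = 6042 and qs = 6·650 - 308 = 3592.
Shortage = qd - qs = 6042 - 3592 = 2450.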